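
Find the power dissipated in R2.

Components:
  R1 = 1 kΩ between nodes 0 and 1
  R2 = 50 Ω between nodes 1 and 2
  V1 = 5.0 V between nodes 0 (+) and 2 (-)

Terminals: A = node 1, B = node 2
Nodal analysis, taking node 2 as the 0 V reference.
Source V1 fixes V_0 = 5 V.
KCL at each unknown node (sum of currents leaving = 0; resistances in Ω):
  Node 1: (V_1 - 5)/1000 + (V_1 - 0)/50 = 0
Collecting terms: 0.021 × V_1 = 0.005  =>  V_1 = 0.2381 V
I_R2 = (V_1 - V_2)/R2 = (0.2381 - 0)/50 = 0.004762 A
P_R2 = I_R2² × R2 = (0.004762)² × 50 = 0.001134 W

Final answer: 0.001134 W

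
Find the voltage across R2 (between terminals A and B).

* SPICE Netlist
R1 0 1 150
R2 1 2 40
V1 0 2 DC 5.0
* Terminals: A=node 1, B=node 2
R1 and R2 are in series across V1 (node 0 → node 1 → node 2), and the output A–B is taken across R2, so this is a voltage divider.
Series current: I = V1/(R1 + R2) = 5/(150 + 40) = 5/190 = 0.02632 A
V_R2 = I × R2 = V1 × R2/(R1 + R2) = 5 × 40/190 = 1.053 V

Final answer: 1.053 V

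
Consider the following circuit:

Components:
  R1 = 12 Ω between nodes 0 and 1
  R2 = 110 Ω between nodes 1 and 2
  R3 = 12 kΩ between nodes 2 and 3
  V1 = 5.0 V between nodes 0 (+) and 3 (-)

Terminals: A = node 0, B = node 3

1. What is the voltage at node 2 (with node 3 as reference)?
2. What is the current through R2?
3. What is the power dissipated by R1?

Nodal analysis, taking node 3 as the 0 V reference.
Source V1 fixes V_0 = 5 V.
KCL at each unknown node (sum of currents leaving = 0; resistances in Ω):
  Node 1: (V_1 - 5)/12 + (V_1 - V_2)/110 = 0
  Node 2: (V_2 - V_1)/110 + (V_2 - 0)/12000 = 0
Collecting terms (coefficients in siemens):
  0.09242·V_1 - 0.009091·V_2 = 0.4167
  0.009174·V_2 - 0.009091·V_1 = 0
Determinant D = (0.09242)(0.009174) - (-0.009091)(-0.009091) = 0.0007653
V_1 = [(0.4167)(0.009174) - (-0.009091)(0)]/D = 4.995 V
V_2 = [(0.09242)(0) - (0.4167)(-0.009091)]/D = 4.95 V
Part 1:
  Read off the nodal solution: V_2 = 4.95 V
Part 2:
  I_R2 = (V_1 - V_2)/R2 = (4.995 - 4.95)/110 = 0.0004125 A
  Magnitude: I_R2 = 0.0004125 A
Part 3:
  I_R1 = (V_0 - V_1)/R1 = (5 - 4.995)/12 = 0.0004125 A
  P_R1 = I_R1² × R1 = (0.0004125)² × 12 = 0.000002042 W

Final answers:
1. V_2 = 4.95 V
2. I_R2 = 0.0004125 A
3. P_R1 = 2.042e-06 W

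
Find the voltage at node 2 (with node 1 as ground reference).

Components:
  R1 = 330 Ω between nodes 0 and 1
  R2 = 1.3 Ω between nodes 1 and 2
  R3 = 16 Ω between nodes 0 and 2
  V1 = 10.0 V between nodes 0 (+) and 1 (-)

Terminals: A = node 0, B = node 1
Nodal analysis, taking node 1 as the 0 V reference.
Source V1 fixes V_0 = 10 V.
KCL at each unknown node (sum of currents leaving = 0; resistances in Ω):
  Node 2: (V_2 - 0)/1.3 + (V_2 - 10)/16 = 0
Collecting terms: 0.8317 × V_2 = 0.625  =>  V_2 = 0.7514 V
The requested potential is V_2 = 0.7514 V.

Final answer: V_2 = 0.7514 V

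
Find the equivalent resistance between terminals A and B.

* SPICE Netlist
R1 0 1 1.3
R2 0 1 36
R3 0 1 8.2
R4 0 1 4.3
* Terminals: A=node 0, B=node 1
Reduce the network between node 0 (A) and node 1 (B) by series/parallel combination:
  Rp1 = R1 ‖ R2 ‖ R3 ‖ R4 (parallel, all between nodes 0 and 1) = 1/(1/1.3 + 1/36 + 1/8.2 + 1/4.3) = 0.8684 Ω
R_eq = 0.8684 Ω

Final answer: 0.8684 Ω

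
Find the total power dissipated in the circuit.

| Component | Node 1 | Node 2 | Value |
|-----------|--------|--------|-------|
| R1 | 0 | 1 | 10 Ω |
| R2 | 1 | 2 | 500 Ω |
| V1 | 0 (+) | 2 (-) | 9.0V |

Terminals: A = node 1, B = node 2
Nodal analysis, taking node 2 as the 0 V reference.
Source V1 fixes V_0 = 9 V.
KCL at each unknown node (sum of currents leaving = 0; resistances in Ω):
  Node 1: (V_1 - 9)/10 + (V_1 - 0)/500 = 0
Collecting terms: 0.102 × V_1 = 0.9  =>  V_1 = 8.824 V
Power in each resistor, P = (ΔV)²/R:
  P_R1 = (9 - 8.824)²/10 = 0.003114 W
  P_R2 = (8.824 - 0)²/500 = 0.1557 W
P_total = P_R1 + P_R2 = 0.1588 W

Final answer: 0.1588 W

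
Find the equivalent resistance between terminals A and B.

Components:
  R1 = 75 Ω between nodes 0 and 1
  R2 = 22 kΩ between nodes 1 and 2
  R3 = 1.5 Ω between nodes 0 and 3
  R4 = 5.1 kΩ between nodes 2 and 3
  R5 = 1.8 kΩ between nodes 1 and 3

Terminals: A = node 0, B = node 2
The network is not a plain series/parallel combination. Inject a 1 A test current into terminal A (node 0) and return it from terminal B (node 2); then R_eq = V_A / (1 A).
Nodal analysis, taking node 2 as the 0 V reference.
Current source I_test pushes 1 A into node 0 and draws it out of node 2.
KCL at each unknown node (sum of currents leaving = 0; resistances in Ω):
  Node 0: (V_0 - V_1)/75 + (V_0 - V_3)/1.5 - 1 = 0
  Node 1: (V_1 - V_0)/75 + (V_1 - 0)/22000 + (V_1 - V_3)/1800 = 0
  Node 3: (V_3 - V_0)/1.5 + (V_3 - V_1)/1800 + (V_3 - 0)/5100 = 0
Collecting terms (coefficients in siemens):
  0.68·V_0 - 0.01333·V_1 - 0.6667·V_3 = 1
  0.01393·V_1 - 0.01333·V_0 - 0.0005556·V_3 = 0
  0.6674·V_3 - 0.6667·V_0 - 0.0005556·V_1 = 0
Solving these 3 simultaneous equations (Gaussian elimination) gives:
  V_0 = 4144 V, V_1 = 4130 V, V_3 = 4143 V
R_eq = V_0 / 1 A = 4144 Ω = 4.144 kΩ

Final answer: 4.144 kΩ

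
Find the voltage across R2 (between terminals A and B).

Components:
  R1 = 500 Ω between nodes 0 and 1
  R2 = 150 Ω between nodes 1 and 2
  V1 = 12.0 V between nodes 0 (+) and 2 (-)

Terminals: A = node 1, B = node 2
R1 and R2 are in series across V1 (node 0 → node 1 → node 2), and the output A–B is taken across R2, so this is a voltage divider.
Series current: I = V1/(R1 + R2) = 12/(500 + 150) = 12/650 = 0.01846 A
V_R2 = I × R2 = V1 × R2/(R1 + R2) = 12 × 150/650 = 2.769 V

Final answer: 2.769 V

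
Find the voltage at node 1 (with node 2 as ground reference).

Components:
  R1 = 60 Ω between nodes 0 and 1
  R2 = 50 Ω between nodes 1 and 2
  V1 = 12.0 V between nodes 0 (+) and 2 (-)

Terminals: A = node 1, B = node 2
Nodal analysis, taking node 2 as the 0 V reference.
Source V1 fixes V_0 = 12 V.
KCL at each unknown node (sum of currents leaving = 0; resistances in Ω):
  Node 1: (V_1 - 12)/60 + (V_1 - 0)/50 = 0
Collecting terms: 0.03667 × V_1 = 0.2  =>  V_1 = 5.455 V
The requested potential is V_1 = 5.455 V.

Final answer: V_1 = 5.455 V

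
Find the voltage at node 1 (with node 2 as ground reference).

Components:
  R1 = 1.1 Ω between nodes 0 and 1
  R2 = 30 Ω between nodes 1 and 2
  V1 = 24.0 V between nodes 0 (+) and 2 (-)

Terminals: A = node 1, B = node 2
Nodal analysis, taking node 2 as the 0 V reference.
Source V1 fixes V_0 = 24 V.
KCL at each unknown node (sum of currents leaving = 0; resistances in Ω):
  Node 1: (V_1 - 24)/1.1 + (V_1 - 0)/30 = 0
Collecting terms: 0.9424 × V_1 = 21.82  =>  V_1 = 23.15 V
The requested potential is V_1 = 23.15 V.

Final answer: V_1 = 23.15 V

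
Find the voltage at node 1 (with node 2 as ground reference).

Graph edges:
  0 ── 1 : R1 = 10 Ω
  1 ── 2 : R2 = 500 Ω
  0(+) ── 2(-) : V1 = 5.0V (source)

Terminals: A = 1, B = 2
Nodal analysis, taking node 2 as the 0 V reference.
Source V1 fixes V_0 = 5 V.
KCL at each unknown node (sum of currents leaving = 0; resistances in Ω):
  Node 1: (V_1 - 5)/10 + (V_1 - 0)/500 = 0
Collecting terms: 0.102 × V_1 = 0.5  =>  V_1 = 4.902 V
The requested potential is V_1 = 4.902 V.

Final answer: V_1 = 4.902 V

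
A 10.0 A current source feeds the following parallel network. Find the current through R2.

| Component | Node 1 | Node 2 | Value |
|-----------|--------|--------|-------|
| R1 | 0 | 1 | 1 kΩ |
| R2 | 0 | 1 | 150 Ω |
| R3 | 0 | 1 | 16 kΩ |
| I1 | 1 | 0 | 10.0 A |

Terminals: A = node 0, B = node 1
All resistors sit directly between nodes 0 and 1, so they are in parallel and share one voltage V; the full source current 10 A splits among them.
1/R_par = 1/1000 + 1/150 + 1/16000 = 0.007729 S  =>  R_par = 129.4 Ω
V = I × R_par = 10 × 129.4 = 1294 V
I_R2 = V/R2 = 1294/150 = 8.625 A

Final answer: 8.625 A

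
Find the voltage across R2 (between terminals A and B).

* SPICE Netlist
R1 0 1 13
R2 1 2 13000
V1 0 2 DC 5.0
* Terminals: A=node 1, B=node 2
R1 and R2 are in series across V1 (node 0 → node 1 → node 2), and the output A–B is taken across R2, so this is a voltage divider.
Series current: I = V1/(R1 + R2) = 5/(13 + 13000) = 5/13010 = 0.0003842 A
V_R2 = I × R2 = V1 × R2/(R1 + R2) = 5 × 13000/13010 = 4.995 V

Final answer: 4.995 V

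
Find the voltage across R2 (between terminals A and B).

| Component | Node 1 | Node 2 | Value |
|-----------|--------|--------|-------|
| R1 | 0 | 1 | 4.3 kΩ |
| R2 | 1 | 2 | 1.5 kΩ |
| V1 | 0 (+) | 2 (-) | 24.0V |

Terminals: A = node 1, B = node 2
R1 and R2 are in series across V1 (node 0 → node 1 → node 2), and the output A–B is taken across R2, so this is a voltage divider.
Series current: I = V1/(R1 + R2) = 24/(4300 + 1500) = 24/5800 = 0.004138 A
V_R2 = I × R2 = V1 × R2/(R1 + R2) = 24 × 1500/5800 = 6.207 V

Final answer: 6.207 V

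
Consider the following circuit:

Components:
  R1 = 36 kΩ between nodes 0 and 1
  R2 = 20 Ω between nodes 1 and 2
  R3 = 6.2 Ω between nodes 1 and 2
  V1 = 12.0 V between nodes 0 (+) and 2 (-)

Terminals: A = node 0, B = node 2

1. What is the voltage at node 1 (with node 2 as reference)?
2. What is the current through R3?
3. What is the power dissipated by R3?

Nodal analysis, taking node 2 as the 0 V reference.
Source V1 fixes V_0 = 12 V.
KCL at each unknown node (sum of currents leaving = 0; resistances in Ω):
  Node 1: (V_1 - 12)/36000 + (V_1 - 0)/20 + (V_1 - 0)/6.2 = 0
Collecting terms: 0.2113 × V_1 = 0.0003333  =>  V_1 = 0.001577 V
Part 1:
  Read off the nodal solution: V_1 = 0.001577 V
Part 2:
  I_R3 = (V_1 - V_2)/R3 = (0.001577 - 0)/6.2 = 0.0002544 A
  Magnitude: I_R3 = 0.0002544 A
Part 3:
  I_R3 = (V_1 - V_2)/R3 = (0.001577 - 0)/6.2 = 0.0002544 A
  P_R3 = I_R3² × R3 = (0.0002544)² × 6.2 = 0.0000004013 W

Final answers:
1. V_1 = 0.001577 V
2. I_R3 = 0.0002544 A
3. P_R3 = 4.013e-07 W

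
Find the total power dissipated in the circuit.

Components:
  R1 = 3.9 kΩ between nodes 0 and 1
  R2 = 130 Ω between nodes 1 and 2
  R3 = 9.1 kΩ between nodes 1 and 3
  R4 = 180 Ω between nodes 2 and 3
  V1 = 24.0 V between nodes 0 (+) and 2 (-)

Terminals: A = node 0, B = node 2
Nodal analysis, taking node 2 as the 0 V reference.
Source V1 fixes V_0 = 24 V.
KCL at each unknown node (sum of currents leaving = 0; resistances in Ω):
  Node 1: (V_1 - 24)/3900 + (V_1 - 0)/130 + (V_1 - V_3)/9100 = 0
  Node 3: (V_3 - V_1)/9100 + (V_3 - 0)/180 = 0
Collecting terms (coefficients in siemens):
  0.008059·V_1 - 0.0001099·V_3 = 0.006154
  0.005665·V_3 - 0.0001099·V_1 = 0
Determinant D = (0.008059)(0.005665) - (-0.0001099)(-0.0001099) = 0.00004564
V_1 = [(0.006154)(0.005665) - (-0.0001099)(0)]/D = 0.7638 V
V_3 = [(0.008059)(0) - (0.006154)(-0.0001099)]/D = 0.01482 V
Power in each resistor, P = (ΔV)²/R:
  P_R1 = (24 - 0.7638)²/3900 = 0.1384 W
  P_R2 = (0.7638 - 0)²/130 = 0.004488 W
  P_R3 = (0.7638 - 0.01482)²/9100 = 0.00006165 W
  P_R4 = (0 - 0.01482)²/180 = 0.000001219 W
P_total = P_R1 + P_R2 + P_R3 + P_R4 = 0.143 W

Final answer: 0.143 W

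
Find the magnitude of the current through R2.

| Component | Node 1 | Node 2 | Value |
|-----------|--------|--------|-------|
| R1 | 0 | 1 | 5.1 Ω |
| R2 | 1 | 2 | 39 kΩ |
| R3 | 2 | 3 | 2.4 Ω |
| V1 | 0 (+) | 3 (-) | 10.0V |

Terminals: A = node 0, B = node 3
Nodal analysis, taking node 3 as the 0 V reference.
Source V1 fixes V_0 = 10 V.
KCL at each unknown node (sum of currents leaving = 0; resistances in Ω):
  Node 1: (V_1 - 10)/5.1 + (V_1 - V_2)/39000 = 0
  Node 2: (V_2 - V_1)/39000 + (V_2 - 0)/2.4 = 0
Collecting terms (coefficients in siemens):
  0.1961·V_1 - 0.00002564·V_2 = 1.961
  0.4167·V_2 - 0.00002564·V_1 = 0
Determinant D = (0.1961)(0.4167) - (-0.00002564)(-0.00002564) = 0.08172
V_1 = [(1.961)(0.4167) - (-0.00002564)(0)]/D = 9.999 V
V_2 = [(0.1961)(0) - (1.961)(-0.00002564)]/D = 0.0006153 V
I_R2 = (V_1 - V_2)/R2 = (9.999 - 0.0006153)/39000 = 0.0002564 A
|I_R2| = 0.0002564 A

Final answer: |I_R2| = 0.0002564 A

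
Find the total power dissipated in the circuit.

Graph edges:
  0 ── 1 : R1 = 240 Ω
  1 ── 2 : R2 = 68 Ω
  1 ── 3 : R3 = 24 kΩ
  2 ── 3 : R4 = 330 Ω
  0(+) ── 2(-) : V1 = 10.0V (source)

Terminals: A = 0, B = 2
Nodal analysis, taking node 2 as the 0 V reference.
Source V1 fixes V_0 = 10 V.
KCL at each unknown node (sum of currents leaving = 0; resistances in Ω):
  Node 1: (V_1 - 10)/240 + (V_1 - 0)/68 + (V_1 - V_3)/24000 = 0
  Node 3: (V_3 - V_1)/24000 + (V_3 - 0)/330 = 0
Collecting terms (coefficients in siemens):
  0.01891·V_1 - 0.00004167·V_3 = 0.04167
  0.003072·V_3 - 0.00004167·V_1 = 0
Determinant D = (0.01891)(0.003072) - (-0.00004167)(-0.00004167) = 0.0000581
V_1 = [(0.04167)(0.003072) - (-0.00004167)(0)]/D = 2.203 V
V_3 = [(0.01891)(0) - (0.04167)(-0.00004167)]/D = 0.02988 V
Power in each resistor, P = (ΔV)²/R:
  P_R1 = (10 - 2.203)²/240 = 0.2533 W
  P_R2 = (2.203 - 0)²/68 = 0.07137 W
  P_R3 = (2.203 - 0.02988)²/24000 = 0.0001968 W
  P_R4 = (0 - 0.02988)²/330 = 0.000002706 W
P_total = P_R1 + P_R2 + P_R3 + P_R4 = 0.3249 W

Final answer: 0.3249 W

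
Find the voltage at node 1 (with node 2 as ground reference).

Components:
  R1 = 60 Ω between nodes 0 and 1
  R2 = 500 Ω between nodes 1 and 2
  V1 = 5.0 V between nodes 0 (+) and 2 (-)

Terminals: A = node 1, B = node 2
Nodal analysis, taking node 2 as the 0 V reference.
Source V1 fixes V_0 = 5 V.
KCL at each unknown node (sum of currents leaving = 0; resistances in Ω):
  Node 1: (V_1 - 5)/60 + (V_1 - 0)/500 = 0
Collecting terms: 0.01867 × V_1 = 0.08333  =>  V_1 = 4.464 V
The requested potential is V_1 = 4.464 V.

Final answer: V_1 = 4.464 V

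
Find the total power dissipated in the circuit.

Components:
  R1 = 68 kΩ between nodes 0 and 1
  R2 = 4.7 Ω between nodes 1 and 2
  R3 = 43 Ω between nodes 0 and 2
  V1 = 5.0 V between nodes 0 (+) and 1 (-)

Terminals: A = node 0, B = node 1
Nodal analysis, taking node 1 as the 0 V reference.
Source V1 fixes V_0 = 5 V.
KCL at each unknown node (sum of currents leaving = 0; resistances in Ω):
  Node 2: (V_2 - 0)/4.7 + (V_2 - 5)/43 = 0
Collecting terms: 0.236 × V_2 = 0.1163  =>  V_2 = 0.4927 V
Power in each resistor, P = (ΔV)²/R:
  P_R1 = (5 - 0)²/68000 = 0.0003676 W
  P_R2 = (0 - 0.4927)²/4.7 = 0.05164 W
  P_R3 = (5 - 0.4927)²/43 = 0.4725 W
P_total = P_R1 + P_R2 + P_R3 = 0.5245 W

Final answer: 0.5245 W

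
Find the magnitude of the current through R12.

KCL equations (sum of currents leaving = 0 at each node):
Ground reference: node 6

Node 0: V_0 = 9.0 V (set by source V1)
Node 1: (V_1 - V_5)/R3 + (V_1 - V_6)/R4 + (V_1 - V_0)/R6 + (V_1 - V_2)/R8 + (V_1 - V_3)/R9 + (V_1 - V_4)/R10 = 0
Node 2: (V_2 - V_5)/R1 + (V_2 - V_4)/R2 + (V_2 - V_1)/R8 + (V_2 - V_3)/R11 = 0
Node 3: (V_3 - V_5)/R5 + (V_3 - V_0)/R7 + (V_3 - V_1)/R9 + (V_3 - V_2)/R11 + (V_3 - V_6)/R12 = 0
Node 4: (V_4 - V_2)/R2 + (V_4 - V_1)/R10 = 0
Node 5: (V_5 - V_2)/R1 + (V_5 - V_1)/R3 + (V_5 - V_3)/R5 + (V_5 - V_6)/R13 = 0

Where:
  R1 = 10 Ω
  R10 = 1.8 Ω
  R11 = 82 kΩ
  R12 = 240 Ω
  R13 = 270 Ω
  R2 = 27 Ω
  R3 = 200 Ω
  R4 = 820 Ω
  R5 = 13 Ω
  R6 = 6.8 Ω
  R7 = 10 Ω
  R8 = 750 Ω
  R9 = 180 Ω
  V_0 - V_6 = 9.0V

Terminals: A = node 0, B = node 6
Nodal analysis, taking node 6 as the 0 V reference.
Source V1 fixes V_0 = 9 V.
KCL at each unknown node (sum of currents leaving = 0; resistances in Ω):
  Node 1: (V_1 - V_5)/200 + (V_1 - 0)/820 + (V_1 - 9)/6.8 + (V_1 - V_2)/750 + (V_1 - V_3)/180 + (V_1 - V_4)/1.8 = 0
  Node 2: (V_2 - V_5)/10 + (V_2 - V_4)/27 + (V_2 - V_1)/750 + (V_2 - V_3)/82000 = 0
  Node 3: (V_3 - V_5)/13 + (V_3 - 9)/10 + (V_3 - V_1)/180 + (V_3 - V_2)/82000 + (V_3 - 0)/240 = 0
  Node 4: (V_4 - V_2)/27 + (V_4 - V_1)/1.8 = 0
  Node 5: (V_5 - V_2)/10 + (V_5 - V_1)/200 + (V_5 - V_3)/13 + (V_5 - 0)/270 = 0
Collecting terms (coefficients in siemens):
  0.7157·V_1 - 0.001333·V_2 - 0.005556·V_3 - 0.5556·V_4 - 0.005·V_5 = 1.324
  0.1384·V_2 - 0.001333·V_1 - 0.0000122·V_3 - 0.03704·V_4 - 0.1·V_5 = 0
  0.1867·V_3 - 0.005556·V_1 - 0.0000122·V_2 - 0.07692·V_5 = 0.9
  0.5926·V_4 - 0.5556·V_1 - 0.03704·V_2 = 0
  0.1856·V_5 - 0.005·V_1 - 0.1·V_2 - 0.07692·V_3 = 0
Solving these 5 simultaneous equations (Gaussian elimination) gives:
  V_1 = 8.809 V, V_2 = 8.445 V, V_3 = 8.51 V, V_4 = 8.787 V
  V_5 = 8.313 V
I_R12 = (V_3 - V_6)/R12 = (8.51 - 0)/240 = 0.03546 A
|I_R12| = 0.03546 A

Final answer: |I_R12| = 0.03546 A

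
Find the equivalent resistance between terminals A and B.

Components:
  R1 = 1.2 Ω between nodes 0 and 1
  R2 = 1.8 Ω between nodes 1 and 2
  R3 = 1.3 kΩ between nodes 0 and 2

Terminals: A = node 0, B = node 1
Reduce the network between node 0 (A) and node 1 (B) by series/parallel combination:
  Rs1 = R3 + R2 (series, joined only at node 2) = 1300 + 1.8 = 1302 Ω
  Rp1 = R1 ‖ Rs1 (parallel, both between nodes 0 and 1) = 1/(1/1.2 + 1/1302) = 1.199 Ω
R_eq = 1.199 Ω

Final answer: 1.199 Ω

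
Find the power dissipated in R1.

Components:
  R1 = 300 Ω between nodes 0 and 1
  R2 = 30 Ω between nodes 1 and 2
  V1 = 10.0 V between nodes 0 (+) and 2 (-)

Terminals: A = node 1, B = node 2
Nodal analysis, taking node 2 as the 0 V reference.
Source V1 fixes V_0 = 10 V.
KCL at each unknown node (sum of currents leaving = 0; resistances in Ω):
  Node 1: (V_1 - 10)/300 + (V_1 - 0)/30 = 0
Collecting terms: 0.03667 × V_1 = 0.03333  =>  V_1 = 0.9091 V
I_R1 = (V_0 - V_1)/R1 = (10 - 0.9091)/300 = 0.0303 A
P_R1 = I_R1² × R1 = (0.0303)² × 300 = 0.2755 W

Final answer: 0.2755 W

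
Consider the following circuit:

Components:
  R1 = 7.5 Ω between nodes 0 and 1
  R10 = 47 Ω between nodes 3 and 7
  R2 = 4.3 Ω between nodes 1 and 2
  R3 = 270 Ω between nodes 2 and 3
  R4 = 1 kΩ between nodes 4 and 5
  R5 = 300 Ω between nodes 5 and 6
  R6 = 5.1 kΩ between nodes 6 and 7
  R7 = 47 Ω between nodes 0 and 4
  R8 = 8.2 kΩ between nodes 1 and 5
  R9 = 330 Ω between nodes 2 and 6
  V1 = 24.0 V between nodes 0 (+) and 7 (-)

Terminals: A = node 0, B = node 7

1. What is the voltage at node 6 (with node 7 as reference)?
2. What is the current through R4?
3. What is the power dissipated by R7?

Nodal analysis, taking node 7 as the 0 V reference.
Source V1 fixes V_0 = 24 V.
KCL at each unknown node (sum of currents leaving = 0; resistances in Ω):
  Node 1: (V_1 - 24)/7.5 + (V_1 - V_2)/4.3 + (V_1 - V_5)/8200 = 0
  Node 2: (V_2 - V_1)/4.3 + (V_2 - V_3)/270 + (V_2 - V_6)/330 = 0
  Node 3: (V_3 - V_2)/270 + (V_3 - 0)/47 = 0
  Node 4: (V_4 - V_5)/1000 + (V_4 - 24)/47 = 0
  Node 5: (V_5 - V_4)/1000 + (V_5 - V_6)/300 + (V_5 - V_1)/8200 = 0
  Node 6: (V_6 - V_5)/300 + (V_6 - 0)/5100 + (V_6 - V_2)/330 = 0
Collecting terms (coefficients in siemens):
  0.366·V_1 - 0.2326·V_2 - 0.000122·V_5 = 3.2
  0.2393·V_2 - 0.2326·V_1 - 0.003704·V_3 - 0.00303·V_6 = 0
  0.02498·V_3 - 0.003704·V_2 = 0
  0.02228·V_4 - 0.001·V_5 = 0.5106
  0.004455·V_5 - 0.000122·V_1 - 0.001·V_4 - 0.003333·V_6 = 0
  0.00656·V_6 - 0.00303·V_2 - 0.003333·V_5 = 0
Solving these 6 simultaneous equations (Gaussian elimination) gives:
  V_1 = 23.43 V, V_2 = 23.11 V, V_3 = 3.426 V, V_4 = 23.94 V
  V_5 = 22.59 V, V_6 = 22.15 V
Part 1:
  Read off the nodal solution: V_6 = 22.15 V
Part 2:
  I_R4 = (V_4 - V_5)/R4 = (23.94 - 22.59)/1000 = 0.00135 A
  Magnitude: I_R4 = 0.00135 A
Part 3:
  I_R7 = (V_0 - V_4)/R7 = (24 - 23.94)/47 = 0.00135 A
  P_R7 = I_R7² × R7 = (0.00135)² × 47 = 0.00008562 W

Final answers:
1. V_6 = 22.15 V
2. I_R4 = 0.00135 A
3. P_R7 = 8.562e-05 W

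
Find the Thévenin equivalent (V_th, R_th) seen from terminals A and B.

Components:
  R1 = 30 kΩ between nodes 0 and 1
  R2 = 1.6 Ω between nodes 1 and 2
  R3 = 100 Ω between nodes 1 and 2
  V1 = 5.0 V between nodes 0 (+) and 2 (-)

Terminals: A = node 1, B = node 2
Step 1 — V_th is the open-circuit voltage V_A - V_B (nothing connected across the terminals).
Nodal analysis, taking node 2 as the 0 V reference.
Source V1 fixes V_0 = 5 V.
KCL at each unknown node (sum of currents leaving = 0; resistances in Ω):
  Node 1: (V_1 - 5)/30000 + (V_1 - 0)/1.6 + (V_1 - 0)/100 = 0
Collecting terms: 0.635 × V_1 = 0.0001667  =>  V_1 = 0.0002625 V
V_th = V_1 - V_2 = 0.0002625 - 0 = 0.0002625 V
Step 2 — R_th: zero the source — replace V1 by a short circuit (node 2 merges into node 0) — and find the resistance seen between A (node 1) and B (node 0).
Reduce the network between node 1 (A) and node 0 (B) by series/parallel combination:
  Rp1 = R1 ‖ R2 ‖ R3 (parallel, all between nodes 0 and 1) = 1/(1/30000 + 1/1.6 + 1/100) = 1.575 Ω
R_th = 1.575 Ω

Final answer: V_th = 0.0002625 V, R_th = 1.575 Ω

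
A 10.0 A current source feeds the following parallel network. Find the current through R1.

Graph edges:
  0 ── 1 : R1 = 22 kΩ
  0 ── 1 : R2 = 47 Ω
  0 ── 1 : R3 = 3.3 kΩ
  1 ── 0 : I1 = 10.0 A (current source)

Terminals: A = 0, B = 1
All resistors sit directly between nodes 0 and 1, so they are in parallel and share one voltage V; the full source current 10 A splits among them.
1/R_par = 1/22000 + 1/47 + 1/3300 = 0.02163 S  =>  R_par = 46.24 Ω
V = I × R_par = 10 × 46.24 = 462.4 V
I_R1 = V/R1 = 462.4/22000 = 0.02102 A

Final answer: 0.02102 A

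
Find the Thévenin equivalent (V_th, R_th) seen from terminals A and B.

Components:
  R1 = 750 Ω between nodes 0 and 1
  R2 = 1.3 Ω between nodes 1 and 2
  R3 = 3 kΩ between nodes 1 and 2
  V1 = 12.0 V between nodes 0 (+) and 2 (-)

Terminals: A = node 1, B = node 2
Step 1 — V_th is the open-circuit voltage V_A - V_B (nothing connected across the terminals).
Nodal analysis, taking node 2 as the 0 V reference.
Source V1 fixes V_0 = 12 V.
KCL at each unknown node (sum of currents leaving = 0; resistances in Ω):
  Node 1: (V_1 - 12)/750 + (V_1 - 0)/1.3 + (V_1 - 0)/3000 = 0
Collecting terms: 0.7709 × V_1 = 0.016  =>  V_1 = 0.02076 V
V_th = V_1 - V_2 = 0.02076 - 0 = 0.02076 V
Step 2 — R_th: zero the source — replace V1 by a short circuit (node 2 merges into node 0) — and find the resistance seen between A (node 1) and B (node 0).
Reduce the network between node 1 (A) and node 0 (B) by series/parallel combination:
  Rp1 = R1 ‖ R2 ‖ R3 (parallel, all between nodes 0 and 1) = 1/(1/750 + 1/1.3 + 1/3000) = 1.297 Ω
R_th = 1.297 Ω

Final answer: V_th = 0.02076 V, R_th = 1.297 Ω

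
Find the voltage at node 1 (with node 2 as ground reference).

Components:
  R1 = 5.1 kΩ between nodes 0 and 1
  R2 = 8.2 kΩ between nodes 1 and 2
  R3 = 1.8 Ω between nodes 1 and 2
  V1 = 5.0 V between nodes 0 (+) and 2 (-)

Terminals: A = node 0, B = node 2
Nodal analysis, taking node 2 as the 0 V reference.
Source V1 fixes V_0 = 5 V.
KCL at each unknown node (sum of currents leaving = 0; resistances in Ω):
  Node 1: (V_1 - 5)/5100 + (V_1 - 0)/8200 + (V_1 - 0)/1.8 = 0
Collecting terms: 0.5559 × V_1 = 0.0009804  =>  V_1 = 0.001764 V
The requested potential is V_1 = 0.001764 V.

Final answer: V_1 = 0.001764 V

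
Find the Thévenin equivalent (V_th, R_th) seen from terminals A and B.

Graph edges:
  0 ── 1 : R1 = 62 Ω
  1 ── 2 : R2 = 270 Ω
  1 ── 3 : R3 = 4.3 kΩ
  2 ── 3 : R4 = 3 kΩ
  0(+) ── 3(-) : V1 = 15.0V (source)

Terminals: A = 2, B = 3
Step 1 — V_th is the open-circuit voltage V_A - V_B (nothing connected across the terminals).
Nodal analysis, taking node 3 as the 0 V reference.
Source V1 fixes V_0 = 15 V.
KCL at each unknown node (sum of currents leaving = 0; resistances in Ω):
  Node 1: (V_1 - 15)/62 + (V_1 - V_2)/270 + (V_1 - 0)/4300 = 0
  Node 2: (V_2 - V_1)/270 + (V_2 - 0)/3000 = 0
Collecting terms (coefficients in siemens):
  0.02007·V_1 - 0.003704·V_2 = 0.2419
  0.004037·V_2 - 0.003704·V_1 = 0
Determinant D = (0.02007)(0.004037) - (-0.003704)(-0.003704) = 0.00006729
V_1 = [(0.2419)(0.004037) - (-0.003704)(0)]/D = 14.52 V
V_2 = [(0.02007)(0) - (0.2419)(-0.003704)]/D = 13.32 V
V_th = V_2 - V_3 = 13.32 - 0 = 13.32 V
Step 2 — R_th: zero the source — replace V1 by a short circuit (node 3 merges into node 0) — and find the resistance seen between A (node 2) and B (node 0).
Reduce the network between node 2 (A) and node 0 (B) by series/parallel combination:
  Rp1 = R1 ‖ R3 (parallel, both between nodes 0 and 1) = 1/(1/62 + 1/4300) = 61.12 Ω
  Rs1 = R2 + Rp1 (series, joined only at node 1) = 270 + 61.12 = 331.1 Ω
  Rp2 = R4 ‖ Rs1 (parallel, both between nodes 0 and 2) = 1/(1/3000 + 1/331.1) = 298.2 Ω
R_th = 298.2 Ω

Final answer: V_th = 13.32 V, R_th = 298.2 Ω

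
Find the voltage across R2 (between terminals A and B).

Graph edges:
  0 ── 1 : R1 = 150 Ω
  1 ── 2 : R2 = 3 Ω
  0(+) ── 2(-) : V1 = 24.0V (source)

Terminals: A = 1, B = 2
R1 and R2 are in series across V1 (node 0 → node 1 → node 2), and the output A–B is taken across R2, so this is a voltage divider.
Series current: I = V1/(R1 + R2) = 24/(150 + 3) = 24/153 = 0.1569 A
V_R2 = I × R2 = V1 × R2/(R1 + R2) = 24 × 3/153 = 0.4706 V

Final answer: 0.4706 V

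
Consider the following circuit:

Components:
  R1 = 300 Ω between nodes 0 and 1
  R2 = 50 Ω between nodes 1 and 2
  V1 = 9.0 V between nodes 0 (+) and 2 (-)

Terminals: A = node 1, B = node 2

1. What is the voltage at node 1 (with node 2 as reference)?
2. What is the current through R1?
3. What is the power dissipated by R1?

Nodal analysis, taking node 2 as the 0 V reference.
Source V1 fixes V_0 = 9 V.
KCL at each unknown node (sum of currents leaving = 0; resistances in Ω):
  Node 1: (V_1 - 9)/300 + (V_1 - 0)/50 = 0
Collecting terms: 0.02333 × V_1 = 0.03  =>  V_1 = 1.286 V
Part 1:
  Read off the nodal solution: V_1 = 1.286 V
Part 2:
  I_R1 = (V_0 - V_1)/R1 = (9 - 1.286)/300 = 0.02571 A
  Magnitude: I_R1 = 0.02571 A
Part 3:
  I_R1 = (V_0 - V_1)/R1 = (9 - 1.286)/300 = 0.02571 A
  P_R1 = I_R1² × R1 = (0.02571)² × 300 = 0.1984 W

Final answers:
1. V_1 = 1.286 V
2. I_R1 = 0.02571 A
3. P_R1 = 0.1984 W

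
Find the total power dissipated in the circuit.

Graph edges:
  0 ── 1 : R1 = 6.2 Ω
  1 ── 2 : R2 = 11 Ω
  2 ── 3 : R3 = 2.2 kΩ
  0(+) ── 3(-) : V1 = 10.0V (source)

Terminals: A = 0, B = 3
Nodal analysis, taking node 3 as the 0 V reference.
Source V1 fixes V_0 = 10 V.
KCL at each unknown node (sum of currents leaving = 0; resistances in Ω):
  Node 1: (V_1 - 10)/6.2 + (V_1 - V_2)/11 = 0
  Node 2: (V_2 - V_1)/11 + (V_2 - 0)/2200 = 0
Collecting terms (coefficients in siemens):
  0.2522·V_1 - 0.09091·V_2 = 1.613
  0.09136·V_2 - 0.09091·V_1 = 0
Determinant D = (0.2522)(0.09136) - (-0.09091)(-0.09091) = 0.01478
V_1 = [(1.613)(0.09136) - (-0.09091)(0)]/D = 9.972 V
V_2 = [(0.2522)(0) - (1.613)(-0.09091)]/D = 9.922 V
Power in each resistor, P = (ΔV)²/R:
  P_R1 = (10 - 9.972)²/6.2 = 0.0001261 W
  P_R2 = (9.972 - 9.922)²/11 = 0.0002238 W
  P_R3 = (9.922 - 0)²/2200 = 0.04475 W
P_total = P_R1 + P_R2 + P_R3 = 0.0451 W

Final answer: 0.0451 W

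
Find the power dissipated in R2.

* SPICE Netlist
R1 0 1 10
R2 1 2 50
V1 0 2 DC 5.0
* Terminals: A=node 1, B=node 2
Nodal analysis, taking node 2 as the 0 V reference.
Source V1 fixes V_0 = 5 V.
KCL at each unknown node (sum of currents leaving = 0; resistances in Ω):
  Node 1: (V_1 - 5)/10 + (V_1 - 0)/50 = 0
Collecting terms: 0.12 × V_1 = 0.5  =>  V_1 = 4.167 V
I_R2 = (V_1 - V_2)/R2 = (4.167 - 0)/50 = 0.08333 A
P_R2 = I_R2² × R2 = (0.08333)² × 50 = 0.3472 W

Final answer: 0.3472 W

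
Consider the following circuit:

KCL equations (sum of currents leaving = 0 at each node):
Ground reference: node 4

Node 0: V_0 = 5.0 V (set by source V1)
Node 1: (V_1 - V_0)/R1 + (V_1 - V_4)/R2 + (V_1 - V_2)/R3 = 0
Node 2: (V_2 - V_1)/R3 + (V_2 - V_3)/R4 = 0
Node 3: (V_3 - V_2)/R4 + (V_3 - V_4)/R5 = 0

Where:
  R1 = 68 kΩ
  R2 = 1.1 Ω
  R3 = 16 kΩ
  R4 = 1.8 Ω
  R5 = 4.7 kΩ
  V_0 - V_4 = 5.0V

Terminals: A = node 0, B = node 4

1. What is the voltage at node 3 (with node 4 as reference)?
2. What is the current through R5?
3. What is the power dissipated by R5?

Nodal analysis, taking node 4 as the 0 V reference.
Source V1 fixes V_0 = 5 V.
KCL at each unknown node (sum of currents leaving = 0; resistances in Ω):
  Node 1: (V_1 - 5)/68000 + (V_1 - 0)/1.1 + (V_1 - V_2)/16000 = 0
  Node 2: (V_2 - V_1)/16000 + (V_2 - V_3)/1.8 = 0
  Node 3: (V_3 - V_2)/1.8 + (V_3 - 0)/4700 = 0
Collecting terms (coefficients in siemens):
  0.9092·V_1 - 0.0000625·V_2 = 0.00007353
  0.5556·V_2 - 0.0000625·V_1 - 0.5556·V_3 = 0
  0.5558·V_3 - 0.5556·V_2 = 0
Solving these 3 simultaneous equations (Gaussian elimination) gives:
  V_1 = 0.00008088 V, V_2 = 0.00001837 V, V_3 = 0.00001836 V
Part 1:
  Read off the nodal solution: V_3 = 0.00001836 V
Part 2:
  I_R5 = (V_3 - V_4)/R5 = (0.00001836 - 0)/4700 = 0.000000003907 A
  Magnitude: I_R5 = 0.000000003907 A
Part 3:
  I_R5 = (V_3 - V_4)/R5 = (0.00001836 - 0)/4700 = 0.000000003907 A
  P_R5 = I_R5² × R5 = (0.000000003907)² × 4700 = 0.00000000000007173 W

Final answers:
1. V_3 = 1.836e-05 V
2. I_R5 = 3.907e-09 A
3. P_R5 = 7.173e-14 W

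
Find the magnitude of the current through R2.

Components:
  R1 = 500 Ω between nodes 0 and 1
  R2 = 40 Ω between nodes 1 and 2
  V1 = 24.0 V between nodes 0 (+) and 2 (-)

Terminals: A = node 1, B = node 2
Nodal analysis, taking node 2 as the 0 V reference.
Source V1 fixes V_0 = 24 V.
KCL at each unknown node (sum of currents leaving = 0; resistances in Ω):
  Node 1: (V_1 - 24)/500 + (V_1 - 0)/40 = 0
Collecting terms: 0.027 × V_1 = 0.048  =>  V_1 = 1.778 V
I_R2 = (V_1 - V_2)/R2 = (1.778 - 0)/40 = 0.04444 A
|I_R2| = 0.04444 A

Final answer: |I_R2| = 0.04444 A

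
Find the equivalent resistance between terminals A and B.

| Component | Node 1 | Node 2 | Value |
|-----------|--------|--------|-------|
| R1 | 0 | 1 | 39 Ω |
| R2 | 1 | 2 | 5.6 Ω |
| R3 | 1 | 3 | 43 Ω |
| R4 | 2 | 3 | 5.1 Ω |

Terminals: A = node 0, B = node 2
Reduce the network between node 0 (A) and node 2 (B) by series/parallel combination:
  Rs1 = R3 + R4 (series, joined only at node 3) = 43 + 5.1 = 48.1 Ω
  Rp1 = R2 ‖ Rs1 (parallel, both between nodes 1 and 2) = 1/(1/5.6 + 1/48.1) = 5.016 Ω
  Rs2 = R1 + Rp1 (series, joined only at node 1) = 39 + 5.016 = 44.02 Ω
R_eq = 44.02 Ω

Final answer: 44.02 Ω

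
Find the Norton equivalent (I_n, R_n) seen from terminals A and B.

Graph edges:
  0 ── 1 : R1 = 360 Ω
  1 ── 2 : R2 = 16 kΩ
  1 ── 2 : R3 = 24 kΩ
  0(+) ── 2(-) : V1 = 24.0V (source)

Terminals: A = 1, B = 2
Find the Thévenin equivalent first; then I_n = V_th/R_th and R_n = R_th.
Step 1 — V_th is the open-circuit voltage V_A - V_B (nothing connected across the terminals).
Nodal analysis, taking node 2 as the 0 V reference.
Source V1 fixes V_0 = 24 V.
KCL at each unknown node (sum of currents leaving = 0; resistances in Ω):
  Node 1: (V_1 - 24)/360 + (V_1 - 0)/16000 + (V_1 - 0)/24000 = 0
Collecting terms: 0.002882 × V_1 = 0.06667  =>  V_1 = 23.13 V
V_th = V_1 - V_2 = 23.13 - 0 = 23.13 V
Step 2 — R_th: zero the source — replace V1 by a short circuit (node 2 merges into node 0) — and find the resistance seen between A (node 1) and B (node 0).
Reduce the network between node 1 (A) and node 0 (B) by series/parallel combination:
  Rp1 = R1 ‖ R2 ‖ R3 (parallel, all between nodes 0 and 1) = 1/(1/360 + 1/16000 + 1/24000) = 347 Ω
R_th = 347 Ω
I_n = V_th/R_th = 23.13/347 = 0.06667 A, and R_n = R_th = 347 Ω

Final answer: I_n = 0.06667 A, R_n = 347 Ω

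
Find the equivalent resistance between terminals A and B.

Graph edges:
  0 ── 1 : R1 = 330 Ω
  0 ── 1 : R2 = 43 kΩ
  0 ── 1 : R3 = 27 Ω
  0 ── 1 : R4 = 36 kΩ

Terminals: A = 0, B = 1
Reduce the network between node 0 (A) and node 1 (B) by series/parallel combination:
  Rp1 = R1 ‖ R2 ‖ R3 ‖ R4 (parallel, all between nodes 0 and 1) = 1/(1/330 + 1/43000 + 1/27 + 1/36000) = 24.93 Ω
R_eq = 24.93 Ω

Final answer: 24.93 Ω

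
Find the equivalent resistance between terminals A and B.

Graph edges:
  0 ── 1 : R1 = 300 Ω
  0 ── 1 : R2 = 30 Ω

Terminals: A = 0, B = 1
Reduce the network between node 0 (A) and node 1 (B) by series/parallel combination:
  Rp1 = R1 ‖ R2 (parallel, both between nodes 0 and 1) = 1/(1/300 + 1/30) = 27.27 Ω
R_eq = 27.27 Ω

Final answer: 27.27 Ω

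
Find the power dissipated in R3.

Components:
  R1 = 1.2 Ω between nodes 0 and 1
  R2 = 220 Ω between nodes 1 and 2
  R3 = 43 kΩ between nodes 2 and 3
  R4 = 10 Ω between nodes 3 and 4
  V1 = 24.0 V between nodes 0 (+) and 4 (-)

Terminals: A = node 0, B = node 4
Nodal analysis, taking node 4 as the 0 V reference.
Source V1 fixes V_0 = 24 V.
KCL at each unknown node (sum of currents leaving = 0; resistances in Ω):
  Node 1: (V_1 - 24)/1.2 + (V_1 - V_2)/220 = 0
  Node 2: (V_2 - V_1)/220 + (V_2 - V_3)/43000 = 0
  Node 3: (V_3 - V_2)/43000 + (V_3 - 0)/10 = 0
Collecting terms (coefficients in siemens):
  0.8379·V_1 - 0.004545·V_2 = 20
  0.004569·V_2 - 0.004545·V_1 - 0.00002326·V_3 = 0
  0.1·V_3 - 0.00002326·V_2 = 0
Solving these 3 simultaneous equations (Gaussian elimination) gives:
  V_1 = 24 V, V_2 = 23.88 V, V_3 = 0.005552 V
I_R3 = (V_2 - V_3)/R3 = (23.88 - 0.005552)/43000 = 0.0005552 A
P_R3 = I_R3² × R3 = (0.0005552)² × 43000 = 0.01325 W

Final answer: 0.01325 W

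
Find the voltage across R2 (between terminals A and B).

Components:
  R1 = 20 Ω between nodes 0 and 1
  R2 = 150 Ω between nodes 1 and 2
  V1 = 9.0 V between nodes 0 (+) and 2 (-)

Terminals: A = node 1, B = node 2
R1 and R2 are in series across V1 (node 0 → node 1 → node 2), and the output A–B is taken across R2, so this is a voltage divider.
Series current: I = V1/(R1 + R2) = 9/(20 + 150) = 9/170 = 0.05294 A
V_R2 = I × R2 = V1 × R2/(R1 + R2) = 9 × 150/170 = 7.941 V

Final answer: 7.941 V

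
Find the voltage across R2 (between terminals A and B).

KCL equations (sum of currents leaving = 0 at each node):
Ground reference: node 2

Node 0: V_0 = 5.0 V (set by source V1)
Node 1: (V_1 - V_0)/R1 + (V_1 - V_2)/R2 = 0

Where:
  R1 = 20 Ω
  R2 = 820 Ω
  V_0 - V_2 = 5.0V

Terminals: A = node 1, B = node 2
R1 and R2 are in series across V1 (node 0 → node 1 → node 2), and the output A–B is taken across R2, so this is a voltage divider.
Series current: I = V1/(R1 + R2) = 5/(20 + 820) = 5/840 = 0.005952 A
V_R2 = I × R2 = V1 × R2/(R1 + R2) = 5 × 820/840 = 4.881 V

Final answer: 4.881 V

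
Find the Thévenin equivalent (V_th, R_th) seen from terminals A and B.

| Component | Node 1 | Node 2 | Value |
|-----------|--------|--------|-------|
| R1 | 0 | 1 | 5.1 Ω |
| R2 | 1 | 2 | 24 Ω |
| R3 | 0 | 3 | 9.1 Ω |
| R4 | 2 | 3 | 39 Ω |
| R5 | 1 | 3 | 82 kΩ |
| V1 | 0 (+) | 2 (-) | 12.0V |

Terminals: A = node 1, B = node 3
Step 1 — V_th is the open-circuit voltage V_A - V_B (nothing connected across the terminals).
Nodal analysis, taking node 2 as the 0 V reference.
Source V1 fixes V_0 = 12 V.
KCL at each unknown node (sum of currents leaving = 0; resistances in Ω):
  Node 1: (V_1 - 12)/5.1 + (V_1 - 0)/24 + (V_1 - V_3)/82000 = 0
  Node 3: (V_3 - 12)/9.1 + (V_3 - 0)/39 + (V_3 - V_1)/82000 = 0
Collecting terms (coefficients in siemens):
  0.2378·V_1 - 0.0000122·V_3 = 2.353
  0.1355·V_3 - 0.0000122·V_1 = 1.319
Determinant D = (0.2378)(0.1355) - (-0.0000122)(-0.0000122) = 0.03223
V_1 = [(2.353)(0.1355) - (-0.0000122)(1.319)]/D = 9.897 V
V_3 = [(0.2378)(1.319) - (2.353)(-0.0000122)]/D = 9.73 V
V_th = V_1 - V_3 = 9.897 - 9.73 = 0.1672 V
Step 2 — R_th: zero the source — replace V1 by a short circuit (node 2 merges into node 0) — and find the resistance seen between A (node 1) and B (node 3).
Reduce the network between node 1 (A) and node 3 (B) by series/parallel combination:
  Rp1 = R1 ‖ R2 (parallel, both between nodes 0 and 1) = 1/(1/5.1 + 1/24) = 4.206 Ω
  Rp2 = R3 ‖ R4 (parallel, both between nodes 0 and 3) = 1/(1/9.1 + 1/39) = 7.378 Ω
  Rs1 = Rp1 + Rp2 (series, joined only at node 0) = 4.206 + 7.378 = 11.58 Ω
  Rp3 = R5 ‖ Rs1 (parallel, both between nodes 1 and 3) = 1/(1/82000 + 1/11.58) = 11.58 Ω
R_th = 11.58 Ω

Final answer: V_th = 0.1672 V, R_th = 11.58 Ω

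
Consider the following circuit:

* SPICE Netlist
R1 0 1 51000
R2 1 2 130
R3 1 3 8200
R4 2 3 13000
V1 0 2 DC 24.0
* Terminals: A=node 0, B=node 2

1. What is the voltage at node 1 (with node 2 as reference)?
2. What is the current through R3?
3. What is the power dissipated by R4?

Nodal analysis, taking node 2 as the 0 V reference.
Source V1 fixes V_0 = 24 V.
KCL at each unknown node (sum of currents leaving = 0; resistances in Ω):
  Node 1: (V_1 - 24)/51000 + (V_1 - 0)/130 + (V_1 - V_3)/8200 = 0
  Node 3: (V_3 - V_1)/8200 + (V_3 - 0)/13000 = 0
Collecting terms (coefficients in siemens):
  0.007834·V_1 - 0.000122·V_3 = 0.0004706
  0.0001989·V_3 - 0.000122·V_1 = 0
Determinant D = (0.007834)(0.0001989) - (-0.000122)(-0.000122) = 0.000001543
V_1 = [(0.0004706)(0.0001989) - (-0.000122)(0)]/D = 0.06065 V
V_3 = [(0.007834)(0) - (0.0004706)(-0.000122)]/D = 0.03719 V
Part 1:
  Read off the nodal solution: V_1 = 0.06065 V
Part 2:
  I_R3 = (V_1 - V_3)/R3 = (0.06065 - 0.03719)/8200 = 0.000002861 A
  Magnitude: I_R3 = 0.000002861 A
Part 3:
  I_R4 = (V_2 - V_3)/R4 = (0 - 0.03719)/13000 = -0.000002861 A
  P_R4 = I_R4² × R4 = (-0.000002861)² × 13000 = 0.0000001064 W

Final answers:
1. V_1 = 0.06065 V
2. I_R3 = 2.861e-06 A
3. P_R4 = 1.064e-07 W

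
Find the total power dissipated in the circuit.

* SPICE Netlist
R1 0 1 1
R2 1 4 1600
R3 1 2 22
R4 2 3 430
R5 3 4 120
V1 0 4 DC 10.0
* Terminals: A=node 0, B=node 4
Nodal analysis, taking node 4 as the 0 V reference.
Source V1 fixes V_0 = 10 V.
KCL at each unknown node (sum of currents leaving = 0; resistances in Ω):
  Node 1: (V_1 - 10)/1 + (V_1 - 0)/1600 + (V_1 - V_2)/22 = 0
  Node 2: (V_2 - V_1)/22 + (V_2 - V_3)/430 = 0
  Node 3: (V_3 - V_2)/430 + (V_3 - 0)/120 = 0
Collecting terms (coefficients in siemens):
  1.046·V_1 - 0.04545·V_2 = 10
  0.04778·V_2 - 0.04545·V_1 - 0.002326·V_3 = 0
  0.01066·V_3 - 0.002326·V_2 = 0
Solving these 3 simultaneous equations (Gaussian elimination) gives:
  V_1 = 9.976 V, V_2 = 9.593 V, V_3 = 2.093 V
Power in each resistor, P = (ΔV)²/R:
  P_R1 = (10 - 9.976)²/1 = 0.0005606 W
  P_R2 = (9.976 - 0)²/1600 = 0.0622 W
  P_R3 = (9.976 - 9.593)²/22 = 0.006692 W
  P_R4 = (9.593 - 2.093)²/430 = 0.1308 W
  P_R5 = (2.093 - 0)²/120 = 0.0365 W
P_total = P_R1 + P_R2 + P_R3 + P_R4 + P_R5 = 0.2368 W

Final answer: 0.2368 W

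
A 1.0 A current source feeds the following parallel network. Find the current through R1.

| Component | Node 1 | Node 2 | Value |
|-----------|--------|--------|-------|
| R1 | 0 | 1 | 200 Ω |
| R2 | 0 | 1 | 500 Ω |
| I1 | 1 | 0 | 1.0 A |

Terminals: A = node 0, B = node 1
All resistors sit directly between nodes 0 and 1, so they are in parallel and share one voltage V; the full source current 1 A splits among them.
1/R_par = 1/200 + 1/500 = 0.007 S  =>  R_par = 142.9 Ω
V = I × R_par = 1 × 142.9 = 142.9 V
I_R1 = V/R1 = 142.9/200 = 0.7143 A

Final answer: 0.7143 A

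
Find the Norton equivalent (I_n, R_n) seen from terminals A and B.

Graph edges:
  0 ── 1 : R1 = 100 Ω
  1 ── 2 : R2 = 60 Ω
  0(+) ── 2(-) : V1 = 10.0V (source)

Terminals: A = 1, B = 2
Find the Thévenin equivalent first; then I_n = V_th/R_th and R_n = R_th.
Step 1 — V_th is the open-circuit voltage V_A - V_B (nothing connected across the terminals).
Nodal analysis, taking node 2 as the 0 V reference.
Source V1 fixes V_0 = 10 V.
KCL at each unknown node (sum of currents leaving = 0; resistances in Ω):
  Node 1: (V_1 - 10)/100 + (V_1 - 0)/60 = 0
Collecting terms: 0.02667 × V_1 = 0.1  =>  V_1 = 3.75 V
V_th = V_1 - V_2 = 3.75 - 0 = 3.75 V
Step 2 — R_th: zero the source — replace V1 by a short circuit (node 2 merges into node 0) — and find the resistance seen between A (node 1) and B (node 0).
Reduce the network between node 1 (A) and node 0 (B) by series/parallel combination:
  Rp1 = R1 ‖ R2 (parallel, both between nodes 0 and 1) = 1/(1/100 + 1/60) = 37.5 Ω
R_th = 37.5 Ω
I_n = V_th/R_th = 3.75/37.5 = 0.1 A, and R_n = R_th = 37.5 Ω

Final answer: I_n = 0.1 A, R_n = 37.5 Ω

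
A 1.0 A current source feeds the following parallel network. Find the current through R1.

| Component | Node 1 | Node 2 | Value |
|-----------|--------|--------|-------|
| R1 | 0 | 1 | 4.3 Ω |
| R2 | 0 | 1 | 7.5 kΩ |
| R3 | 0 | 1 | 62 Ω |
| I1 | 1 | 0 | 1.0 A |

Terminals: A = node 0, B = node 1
All resistors sit directly between nodes 0 and 1, so they are in parallel and share one voltage V; the full source current 1 A splits among them.
1/R_par = 1/4.3 + 1/7500 + 1/62 = 0.2488 S  =>  R_par = 4.019 Ω
V = I × R_par = 1 × 4.019 = 4.019 V
I_R1 = V/R1 = 4.019/4.3 = 0.9346 A

Final answer: 0.9346 A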